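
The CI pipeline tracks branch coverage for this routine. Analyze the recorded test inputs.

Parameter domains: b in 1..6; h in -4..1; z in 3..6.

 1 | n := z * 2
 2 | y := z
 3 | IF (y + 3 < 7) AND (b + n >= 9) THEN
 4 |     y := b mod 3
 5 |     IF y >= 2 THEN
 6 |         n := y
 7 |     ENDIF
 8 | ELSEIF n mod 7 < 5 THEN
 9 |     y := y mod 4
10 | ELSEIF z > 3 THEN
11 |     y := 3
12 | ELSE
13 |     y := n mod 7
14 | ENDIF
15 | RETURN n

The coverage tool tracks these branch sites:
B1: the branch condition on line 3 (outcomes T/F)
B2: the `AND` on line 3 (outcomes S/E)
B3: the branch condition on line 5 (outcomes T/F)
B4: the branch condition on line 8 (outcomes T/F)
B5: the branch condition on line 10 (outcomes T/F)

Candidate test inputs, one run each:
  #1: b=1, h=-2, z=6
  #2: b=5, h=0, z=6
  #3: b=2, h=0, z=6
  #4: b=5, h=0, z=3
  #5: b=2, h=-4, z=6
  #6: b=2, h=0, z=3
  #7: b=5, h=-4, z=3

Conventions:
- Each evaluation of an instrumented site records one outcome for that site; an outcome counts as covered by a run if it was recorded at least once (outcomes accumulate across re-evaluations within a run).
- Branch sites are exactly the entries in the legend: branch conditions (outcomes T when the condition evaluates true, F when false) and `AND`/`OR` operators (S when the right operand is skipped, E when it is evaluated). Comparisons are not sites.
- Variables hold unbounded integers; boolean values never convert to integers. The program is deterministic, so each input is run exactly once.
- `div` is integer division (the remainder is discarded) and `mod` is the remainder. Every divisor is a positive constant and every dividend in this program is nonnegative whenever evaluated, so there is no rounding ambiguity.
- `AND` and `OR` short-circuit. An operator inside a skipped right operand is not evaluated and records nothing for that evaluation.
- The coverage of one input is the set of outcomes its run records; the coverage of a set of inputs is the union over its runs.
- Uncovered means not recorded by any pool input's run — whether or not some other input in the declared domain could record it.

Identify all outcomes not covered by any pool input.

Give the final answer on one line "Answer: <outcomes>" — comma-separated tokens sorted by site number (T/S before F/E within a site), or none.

#1 (b=1, h=-2, z=6) -> B2->S, B1->F, B4->F, B5->T; covered: B1=F, B2=S, B4=F, B5=T
#2 (b=5, h=0, z=6) -> B2->S, B1->F, B4->F, B5->T; covered: B1=F, B2=S, B4=F, B5=T
#3 (b=2, h=0, z=6) -> B2->S, B1->F, B4->F, B5->T; covered: B1=F, B2=S, B4=F, B5=T
#4 (b=5, h=0, z=3) -> B2->E, B1->T, B3->T; covered: B1=T, B2=E, B3=T
#5 (b=2, h=-4, z=6) -> B2->S, B1->F, B4->F, B5->T; covered: B1=F, B2=S, B4=F, B5=T
#6 (b=2, h=0, z=3) -> B2->E, B1->F, B4->F, B5->F; covered: B1=F, B2=E, B4=F, B5=F
#7 (b=5, h=-4, z=3) -> B2->E, B1->T, B3->T; covered: B1=T, B2=E, B3=T
union over the pool: B1=T, B1=F, B2=S, B2=E, B3=T, B4=F, B5=T, B5=F
uncovered (2 of 10): B3=F, B4=T

Answer: B3=F, B4=T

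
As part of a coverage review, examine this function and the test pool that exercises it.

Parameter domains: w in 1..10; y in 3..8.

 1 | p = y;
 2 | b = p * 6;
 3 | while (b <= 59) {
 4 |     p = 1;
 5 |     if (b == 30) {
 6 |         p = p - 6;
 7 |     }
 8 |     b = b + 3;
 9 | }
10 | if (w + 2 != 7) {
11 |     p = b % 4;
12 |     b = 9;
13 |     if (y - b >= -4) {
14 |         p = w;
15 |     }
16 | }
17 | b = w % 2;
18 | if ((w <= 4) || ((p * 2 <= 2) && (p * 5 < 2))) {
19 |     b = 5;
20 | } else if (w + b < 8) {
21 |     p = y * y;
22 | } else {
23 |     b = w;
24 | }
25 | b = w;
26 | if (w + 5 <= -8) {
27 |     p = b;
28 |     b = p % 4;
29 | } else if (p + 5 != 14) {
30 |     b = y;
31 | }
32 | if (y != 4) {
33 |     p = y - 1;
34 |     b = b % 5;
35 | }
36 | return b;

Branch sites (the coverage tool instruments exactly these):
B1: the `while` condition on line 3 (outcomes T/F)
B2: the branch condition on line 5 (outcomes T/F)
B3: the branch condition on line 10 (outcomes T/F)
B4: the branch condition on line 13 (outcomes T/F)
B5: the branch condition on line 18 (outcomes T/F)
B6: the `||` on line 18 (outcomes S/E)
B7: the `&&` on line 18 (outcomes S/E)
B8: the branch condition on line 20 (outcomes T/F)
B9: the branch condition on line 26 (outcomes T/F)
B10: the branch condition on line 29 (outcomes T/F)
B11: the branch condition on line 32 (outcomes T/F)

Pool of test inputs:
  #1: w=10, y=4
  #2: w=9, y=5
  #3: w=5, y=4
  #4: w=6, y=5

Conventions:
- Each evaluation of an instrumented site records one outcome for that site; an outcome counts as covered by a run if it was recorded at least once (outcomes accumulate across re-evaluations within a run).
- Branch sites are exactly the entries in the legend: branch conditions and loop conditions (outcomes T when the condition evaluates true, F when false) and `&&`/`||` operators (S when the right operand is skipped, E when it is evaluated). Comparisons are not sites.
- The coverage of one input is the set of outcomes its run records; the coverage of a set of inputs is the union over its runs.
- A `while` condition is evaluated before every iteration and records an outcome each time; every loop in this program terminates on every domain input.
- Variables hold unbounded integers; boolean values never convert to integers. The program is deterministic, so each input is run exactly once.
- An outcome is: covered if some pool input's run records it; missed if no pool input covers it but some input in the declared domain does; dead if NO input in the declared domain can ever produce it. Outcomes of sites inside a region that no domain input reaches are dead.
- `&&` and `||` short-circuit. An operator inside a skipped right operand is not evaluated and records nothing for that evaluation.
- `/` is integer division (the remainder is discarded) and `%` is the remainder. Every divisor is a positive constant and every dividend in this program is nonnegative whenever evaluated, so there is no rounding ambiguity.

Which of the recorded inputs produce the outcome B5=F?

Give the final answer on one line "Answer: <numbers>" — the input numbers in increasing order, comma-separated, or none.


input #1 (w=10, y=4): never hits B5=F
input #2 (w=9, y=5): hits B5=F
input #3 (w=5, y=4): hits B5=F
input #4 (w=6, y=5): hits B5=F
Answer: 2, 3, 4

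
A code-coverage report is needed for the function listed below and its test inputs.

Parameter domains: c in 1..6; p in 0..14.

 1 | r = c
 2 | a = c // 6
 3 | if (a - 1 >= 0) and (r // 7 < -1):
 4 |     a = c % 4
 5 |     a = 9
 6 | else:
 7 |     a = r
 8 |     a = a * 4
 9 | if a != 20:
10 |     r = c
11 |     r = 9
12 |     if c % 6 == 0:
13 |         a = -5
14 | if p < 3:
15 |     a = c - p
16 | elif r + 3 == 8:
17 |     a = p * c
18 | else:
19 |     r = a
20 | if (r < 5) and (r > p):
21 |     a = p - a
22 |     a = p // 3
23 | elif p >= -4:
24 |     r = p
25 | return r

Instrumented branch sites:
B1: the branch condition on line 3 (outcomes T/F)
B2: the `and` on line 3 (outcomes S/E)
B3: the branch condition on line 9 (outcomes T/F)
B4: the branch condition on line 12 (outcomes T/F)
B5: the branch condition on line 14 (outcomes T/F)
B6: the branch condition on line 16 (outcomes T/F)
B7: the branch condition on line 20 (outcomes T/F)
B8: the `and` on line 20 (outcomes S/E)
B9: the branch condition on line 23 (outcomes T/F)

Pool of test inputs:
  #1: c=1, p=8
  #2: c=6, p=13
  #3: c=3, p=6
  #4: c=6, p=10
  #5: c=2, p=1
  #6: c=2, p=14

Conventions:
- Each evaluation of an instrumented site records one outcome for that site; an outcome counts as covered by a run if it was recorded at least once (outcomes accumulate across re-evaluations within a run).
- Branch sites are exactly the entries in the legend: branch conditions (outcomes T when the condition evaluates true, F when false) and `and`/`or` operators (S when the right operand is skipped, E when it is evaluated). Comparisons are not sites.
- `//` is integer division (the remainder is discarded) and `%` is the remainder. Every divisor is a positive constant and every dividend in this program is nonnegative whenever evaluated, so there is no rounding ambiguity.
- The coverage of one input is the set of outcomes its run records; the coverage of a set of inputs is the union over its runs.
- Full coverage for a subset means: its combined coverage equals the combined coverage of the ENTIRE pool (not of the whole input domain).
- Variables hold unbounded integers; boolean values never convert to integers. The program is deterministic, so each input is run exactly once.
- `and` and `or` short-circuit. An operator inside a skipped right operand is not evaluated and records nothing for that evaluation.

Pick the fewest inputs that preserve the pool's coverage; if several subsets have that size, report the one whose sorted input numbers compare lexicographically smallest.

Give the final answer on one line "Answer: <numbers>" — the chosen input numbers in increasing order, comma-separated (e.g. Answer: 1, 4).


run #1 (c=1, p=8) runs B2->S, B1->F, B3->T, B4->F, B5->F, B6->F, B8->E, B7->F, B9->T; records B1=F, B2=S, B3=T, B4=F, B5=F, B6=F, B7=F, B8=E, B9=T
run #2 (c=6, p=13) runs B2->E, B1->F, B3->T, B4->T, B5->F, B6->F, B8->E, B7->F, B9->T; records B1=F, B2=E, B3=T, B4=T, B5=F, B6=F, B7=F, B8=E, B9=T
run #3 (c=3, p=6) runs B2->S, B1->F, B3->T, B4->F, B5->F, B6->F, B8->S, B7->F, B9->T; records B1=F, B2=S, B3=T, B4=F, B5=F, B6=F, B7=F, B8=S, B9=T
run #4 (c=6, p=10) runs B2->E, B1->F, B3->T, B4->T, B5->F, B6->F, B8->E, B7->F, B9->T; records B1=F, B2=E, B3=T, B4=T, B5=F, B6=F, B7=F, B8=E, B9=T
run #5 (c=2, p=1) runs B2->S, B1->F, B3->T, B4->F, B5->T, B8->S, B7->F, B9->T; records B1=F, B2=S, B3=T, B4=F, B5=T, B7=F, B8=S, B9=T
run #6 (c=2, p=14) runs B2->S, B1->F, B3->T, B4->F, B5->F, B6->F, B8->S, B7->F, B9->T; records B1=F, B2=S, B3=T, B4=F, B5=F, B6=F, B7=F, B8=S, B9=T
together the pool reaches 13 outcomes: B1=F, B2=S, B2=E, B3=T, B4=T, B4=F, B5=T, B5=F, B6=F, B7=F, B8=S, B8=E, B9=T
size 1 is not enough: best union over all size-1 subsets is 9/13
the canonical winner is {2, 5}: size 2, full 13-outcome coverage, earliest index list among size-2 covers
Answer: 2, 5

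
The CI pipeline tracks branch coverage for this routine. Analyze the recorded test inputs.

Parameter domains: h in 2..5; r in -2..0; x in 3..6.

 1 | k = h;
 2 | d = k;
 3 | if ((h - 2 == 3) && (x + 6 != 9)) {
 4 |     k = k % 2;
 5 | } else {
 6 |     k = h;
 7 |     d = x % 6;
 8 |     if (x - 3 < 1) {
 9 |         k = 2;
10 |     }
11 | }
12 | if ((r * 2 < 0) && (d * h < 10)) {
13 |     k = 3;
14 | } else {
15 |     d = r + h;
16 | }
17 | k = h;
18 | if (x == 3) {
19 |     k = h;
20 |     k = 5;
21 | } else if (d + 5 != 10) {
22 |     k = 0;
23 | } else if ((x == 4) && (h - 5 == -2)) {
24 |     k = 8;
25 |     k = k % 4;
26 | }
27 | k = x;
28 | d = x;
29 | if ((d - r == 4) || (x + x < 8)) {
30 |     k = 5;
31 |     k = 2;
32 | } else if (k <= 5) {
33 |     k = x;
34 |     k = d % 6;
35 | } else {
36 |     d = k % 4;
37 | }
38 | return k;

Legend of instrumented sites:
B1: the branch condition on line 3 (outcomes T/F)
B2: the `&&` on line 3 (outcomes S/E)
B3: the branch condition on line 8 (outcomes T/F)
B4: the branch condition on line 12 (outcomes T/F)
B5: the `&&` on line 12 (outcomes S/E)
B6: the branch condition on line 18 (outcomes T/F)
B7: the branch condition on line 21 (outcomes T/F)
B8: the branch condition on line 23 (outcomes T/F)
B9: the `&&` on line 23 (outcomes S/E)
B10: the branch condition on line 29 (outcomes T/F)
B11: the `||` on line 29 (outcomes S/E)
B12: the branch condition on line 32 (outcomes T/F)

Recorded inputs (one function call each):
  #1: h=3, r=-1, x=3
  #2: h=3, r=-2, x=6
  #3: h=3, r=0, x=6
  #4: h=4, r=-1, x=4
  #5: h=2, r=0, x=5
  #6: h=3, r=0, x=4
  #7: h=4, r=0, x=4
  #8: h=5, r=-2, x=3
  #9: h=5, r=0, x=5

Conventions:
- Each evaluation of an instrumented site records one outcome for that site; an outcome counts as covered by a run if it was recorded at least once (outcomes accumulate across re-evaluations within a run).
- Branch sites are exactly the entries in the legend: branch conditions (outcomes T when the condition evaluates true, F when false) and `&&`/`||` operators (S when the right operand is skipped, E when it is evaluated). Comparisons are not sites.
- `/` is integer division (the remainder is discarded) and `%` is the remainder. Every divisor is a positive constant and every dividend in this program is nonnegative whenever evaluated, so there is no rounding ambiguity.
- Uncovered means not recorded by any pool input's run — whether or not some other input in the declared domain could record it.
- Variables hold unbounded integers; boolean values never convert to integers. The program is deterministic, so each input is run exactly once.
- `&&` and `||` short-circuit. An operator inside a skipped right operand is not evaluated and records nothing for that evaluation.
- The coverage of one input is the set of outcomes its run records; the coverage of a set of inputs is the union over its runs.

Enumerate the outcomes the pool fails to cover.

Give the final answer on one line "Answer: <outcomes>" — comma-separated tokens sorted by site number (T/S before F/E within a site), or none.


run #1 (h=3, r=-1, x=3) runs B2->S, B1->F, B3->T, B5->E, B4->T, B6->T, B11->S, B10->T; records B1=F, B2=S, B3=T, B4=T, B5=E, B6=T, B10=T, B11=S
run #2 (h=3, r=-2, x=6) runs B2->S, B1->F, B3->F, B5->E, B4->T, B6->F, B7->T, B11->E, B10->F, B12->F; records B1=F, B2=S, B3=F, B4=T, B5=E, B6=F, B7=T, B10=F, B11=E, B12=F
run #3 (h=3, r=0, x=6) runs B2->S, B1->F, B3->F, B5->S, B4->F, B6->F, B7->T, B11->E, B10->F, B12->F; records B1=F, B2=S, B3=F, B4=F, B5=S, B6=F, B7=T, B10=F, B11=E, B12=F
run #4 (h=4, r=-1, x=4) runs B2->S, B1->F, B3->F, B5->E, B4->F, B6->F, B7->T, B11->E, B10->F, B12->T; records B1=F, B2=S, B3=F, B4=F, B5=E, B6=F, B7=T, B10=F, B11=E, B12=T
run #5 (h=2, r=0, x=5) runs B2->S, B1->F, B3->F, B5->S, B4->F, B6->F, B7->T, B11->E, B10->F, B12->T; records B1=F, B2=S, B3=F, B4=F, B5=S, B6=F, B7=T, B10=F, B11=E, B12=T
run #6 (h=3, r=0, x=4) runs B2->S, B1->F, B3->F, B5->S, B4->F, B6->F, B7->T, B11->S, B10->T; records B1=F, B2=S, B3=F, B4=F, B5=S, B6=F, B7=T, B10=T, B11=S
run #7 (h=4, r=0, x=4) runs B2->S, B1->F, B3->F, B5->S, B4->F, B6->F, B7->T, B11->S, B10->T; records B1=F, B2=S, B3=F, B4=F, B5=S, B6=F, B7=T, B10=T, B11=S
run #8 (h=5, r=-2, x=3) runs B2->E, B1->F, B3->T, B5->E, B4->F, B6->T, B11->E, B10->T; records B1=F, B2=E, B3=T, B4=F, B5=E, B6=T, B10=T, B11=E
run #9 (h=5, r=0, x=5) runs B2->E, B1->T, B5->S, B4->F, B6->F, B7->F, B9->S, B8->F, B11->E, B10->F, B12->T; records B1=T, B2=E, B4=F, B5=S, B6=F, B7=F, B8=F, B9=S, B10=F, B11=E, B12=T
union over the pool: B1=T, B1=F, B2=S, B2=E, B3=T, B3=F, B4=T, B4=F, B5=S, B5=E, B6=T, B6=F, B7=T, B7=F, B8=F, B9=S, B10=T, B10=F, B11=S, B11=E, B12=T, B12=F
uncovered (2 of 24): B8=T, B9=E
Answer: B8=T, B9=E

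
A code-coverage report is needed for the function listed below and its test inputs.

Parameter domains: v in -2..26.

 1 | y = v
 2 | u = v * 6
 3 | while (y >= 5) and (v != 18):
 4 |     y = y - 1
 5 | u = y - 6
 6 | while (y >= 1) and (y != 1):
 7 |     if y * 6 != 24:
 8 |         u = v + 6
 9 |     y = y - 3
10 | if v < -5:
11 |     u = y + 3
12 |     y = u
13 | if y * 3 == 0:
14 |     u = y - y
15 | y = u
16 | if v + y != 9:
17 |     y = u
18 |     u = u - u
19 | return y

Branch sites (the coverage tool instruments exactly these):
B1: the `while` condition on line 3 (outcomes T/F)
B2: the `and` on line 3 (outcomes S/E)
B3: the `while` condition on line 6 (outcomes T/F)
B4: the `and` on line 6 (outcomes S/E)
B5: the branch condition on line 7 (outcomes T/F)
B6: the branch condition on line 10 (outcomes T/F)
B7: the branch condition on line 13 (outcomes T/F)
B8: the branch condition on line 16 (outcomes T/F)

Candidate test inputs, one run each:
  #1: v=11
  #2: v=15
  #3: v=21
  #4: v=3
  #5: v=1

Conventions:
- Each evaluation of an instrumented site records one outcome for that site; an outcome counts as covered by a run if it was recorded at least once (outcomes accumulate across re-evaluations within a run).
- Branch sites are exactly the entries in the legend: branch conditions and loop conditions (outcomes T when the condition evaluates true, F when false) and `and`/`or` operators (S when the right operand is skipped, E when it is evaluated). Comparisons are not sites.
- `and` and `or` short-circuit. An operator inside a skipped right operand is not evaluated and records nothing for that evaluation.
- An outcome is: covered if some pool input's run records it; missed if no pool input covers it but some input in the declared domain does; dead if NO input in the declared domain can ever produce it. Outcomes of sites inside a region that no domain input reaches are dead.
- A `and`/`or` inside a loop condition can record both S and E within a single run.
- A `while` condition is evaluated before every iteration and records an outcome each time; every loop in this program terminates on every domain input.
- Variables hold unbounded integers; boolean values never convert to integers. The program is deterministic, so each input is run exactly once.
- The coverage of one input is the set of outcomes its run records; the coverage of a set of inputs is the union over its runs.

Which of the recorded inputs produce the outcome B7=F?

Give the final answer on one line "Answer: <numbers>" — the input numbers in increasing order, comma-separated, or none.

input #1 (v=11): produces B7=F
input #2 (v=15): produces B7=F
input #3 (v=21): produces B7=F
input #4 (v=3): does not produce B7=F
input #5 (v=1): produces B7=F

Answer: 1, 2, 3, 5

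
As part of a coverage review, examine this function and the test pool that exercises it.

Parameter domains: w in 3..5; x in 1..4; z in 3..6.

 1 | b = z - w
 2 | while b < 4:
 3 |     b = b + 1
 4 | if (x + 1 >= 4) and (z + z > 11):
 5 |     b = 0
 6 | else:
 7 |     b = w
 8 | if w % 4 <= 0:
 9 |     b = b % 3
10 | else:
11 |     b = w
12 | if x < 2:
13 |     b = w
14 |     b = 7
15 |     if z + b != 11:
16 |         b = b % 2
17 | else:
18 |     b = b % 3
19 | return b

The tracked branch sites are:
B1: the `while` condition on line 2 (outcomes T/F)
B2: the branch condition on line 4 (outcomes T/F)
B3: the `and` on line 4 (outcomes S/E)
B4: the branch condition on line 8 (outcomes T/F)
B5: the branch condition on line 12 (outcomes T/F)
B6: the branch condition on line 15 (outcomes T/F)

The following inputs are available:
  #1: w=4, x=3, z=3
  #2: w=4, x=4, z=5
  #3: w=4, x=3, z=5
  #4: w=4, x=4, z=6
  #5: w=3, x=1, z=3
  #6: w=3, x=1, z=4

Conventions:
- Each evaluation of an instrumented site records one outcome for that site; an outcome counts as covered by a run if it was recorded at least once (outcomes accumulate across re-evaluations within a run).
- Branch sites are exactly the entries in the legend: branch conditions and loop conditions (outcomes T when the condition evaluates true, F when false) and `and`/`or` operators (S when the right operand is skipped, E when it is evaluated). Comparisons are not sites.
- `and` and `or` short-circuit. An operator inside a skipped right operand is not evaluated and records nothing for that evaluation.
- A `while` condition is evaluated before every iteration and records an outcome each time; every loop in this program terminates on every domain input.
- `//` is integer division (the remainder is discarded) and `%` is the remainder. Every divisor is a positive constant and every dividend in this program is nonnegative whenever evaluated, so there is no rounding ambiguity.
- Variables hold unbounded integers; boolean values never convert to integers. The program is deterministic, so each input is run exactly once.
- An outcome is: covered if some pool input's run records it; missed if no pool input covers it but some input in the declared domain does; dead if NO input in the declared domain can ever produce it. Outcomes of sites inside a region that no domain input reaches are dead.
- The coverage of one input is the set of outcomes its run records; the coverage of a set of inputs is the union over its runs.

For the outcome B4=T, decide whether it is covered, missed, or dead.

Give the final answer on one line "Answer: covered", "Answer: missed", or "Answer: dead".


B4=T is recorded by pool input(s) 1, 2, 3, 4 -> covered
Answer: covered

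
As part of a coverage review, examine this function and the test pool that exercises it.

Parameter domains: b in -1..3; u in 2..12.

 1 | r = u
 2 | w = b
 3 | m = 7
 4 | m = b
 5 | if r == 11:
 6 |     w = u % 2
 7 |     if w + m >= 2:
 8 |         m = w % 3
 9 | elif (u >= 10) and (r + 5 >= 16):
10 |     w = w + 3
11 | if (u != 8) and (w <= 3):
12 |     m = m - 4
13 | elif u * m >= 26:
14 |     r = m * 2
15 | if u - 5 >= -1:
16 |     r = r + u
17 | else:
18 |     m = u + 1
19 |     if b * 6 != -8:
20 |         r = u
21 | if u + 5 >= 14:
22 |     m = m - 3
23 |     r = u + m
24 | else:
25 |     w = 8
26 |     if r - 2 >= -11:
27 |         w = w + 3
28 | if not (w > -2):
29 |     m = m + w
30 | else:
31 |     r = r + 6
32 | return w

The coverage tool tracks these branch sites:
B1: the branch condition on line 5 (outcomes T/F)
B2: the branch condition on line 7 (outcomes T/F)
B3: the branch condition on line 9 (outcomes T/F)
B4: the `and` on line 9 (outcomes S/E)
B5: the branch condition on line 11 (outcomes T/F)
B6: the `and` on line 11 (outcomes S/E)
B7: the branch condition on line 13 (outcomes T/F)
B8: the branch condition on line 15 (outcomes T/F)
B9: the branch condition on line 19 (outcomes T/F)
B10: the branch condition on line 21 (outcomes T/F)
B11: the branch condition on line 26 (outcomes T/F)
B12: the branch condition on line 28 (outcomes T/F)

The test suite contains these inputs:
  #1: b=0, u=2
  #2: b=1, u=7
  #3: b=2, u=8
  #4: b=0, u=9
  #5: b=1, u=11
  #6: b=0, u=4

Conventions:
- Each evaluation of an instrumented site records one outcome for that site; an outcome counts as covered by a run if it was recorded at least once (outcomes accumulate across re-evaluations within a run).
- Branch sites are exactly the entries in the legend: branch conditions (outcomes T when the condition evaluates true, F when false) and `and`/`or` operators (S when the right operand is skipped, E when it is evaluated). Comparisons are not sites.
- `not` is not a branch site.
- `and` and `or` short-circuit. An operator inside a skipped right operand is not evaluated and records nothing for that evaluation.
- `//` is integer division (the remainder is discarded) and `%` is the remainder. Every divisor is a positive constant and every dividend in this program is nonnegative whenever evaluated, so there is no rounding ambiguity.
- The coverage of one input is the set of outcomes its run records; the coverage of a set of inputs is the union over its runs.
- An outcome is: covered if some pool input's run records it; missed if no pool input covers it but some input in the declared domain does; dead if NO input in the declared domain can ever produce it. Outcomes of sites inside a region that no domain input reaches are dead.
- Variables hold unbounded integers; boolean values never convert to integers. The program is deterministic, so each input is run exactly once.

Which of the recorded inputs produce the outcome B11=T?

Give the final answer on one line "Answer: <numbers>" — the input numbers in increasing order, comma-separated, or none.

input #1 (b=0, u=2): covers B11=T
input #2 (b=1, u=7): covers B11=T
input #3 (b=2, u=8): covers B11=T
input #4 (b=0, u=9): misses B11=T
input #5 (b=1, u=11): misses B11=T
input #6 (b=0, u=4): covers B11=T

Answer: 1, 2, 3, 6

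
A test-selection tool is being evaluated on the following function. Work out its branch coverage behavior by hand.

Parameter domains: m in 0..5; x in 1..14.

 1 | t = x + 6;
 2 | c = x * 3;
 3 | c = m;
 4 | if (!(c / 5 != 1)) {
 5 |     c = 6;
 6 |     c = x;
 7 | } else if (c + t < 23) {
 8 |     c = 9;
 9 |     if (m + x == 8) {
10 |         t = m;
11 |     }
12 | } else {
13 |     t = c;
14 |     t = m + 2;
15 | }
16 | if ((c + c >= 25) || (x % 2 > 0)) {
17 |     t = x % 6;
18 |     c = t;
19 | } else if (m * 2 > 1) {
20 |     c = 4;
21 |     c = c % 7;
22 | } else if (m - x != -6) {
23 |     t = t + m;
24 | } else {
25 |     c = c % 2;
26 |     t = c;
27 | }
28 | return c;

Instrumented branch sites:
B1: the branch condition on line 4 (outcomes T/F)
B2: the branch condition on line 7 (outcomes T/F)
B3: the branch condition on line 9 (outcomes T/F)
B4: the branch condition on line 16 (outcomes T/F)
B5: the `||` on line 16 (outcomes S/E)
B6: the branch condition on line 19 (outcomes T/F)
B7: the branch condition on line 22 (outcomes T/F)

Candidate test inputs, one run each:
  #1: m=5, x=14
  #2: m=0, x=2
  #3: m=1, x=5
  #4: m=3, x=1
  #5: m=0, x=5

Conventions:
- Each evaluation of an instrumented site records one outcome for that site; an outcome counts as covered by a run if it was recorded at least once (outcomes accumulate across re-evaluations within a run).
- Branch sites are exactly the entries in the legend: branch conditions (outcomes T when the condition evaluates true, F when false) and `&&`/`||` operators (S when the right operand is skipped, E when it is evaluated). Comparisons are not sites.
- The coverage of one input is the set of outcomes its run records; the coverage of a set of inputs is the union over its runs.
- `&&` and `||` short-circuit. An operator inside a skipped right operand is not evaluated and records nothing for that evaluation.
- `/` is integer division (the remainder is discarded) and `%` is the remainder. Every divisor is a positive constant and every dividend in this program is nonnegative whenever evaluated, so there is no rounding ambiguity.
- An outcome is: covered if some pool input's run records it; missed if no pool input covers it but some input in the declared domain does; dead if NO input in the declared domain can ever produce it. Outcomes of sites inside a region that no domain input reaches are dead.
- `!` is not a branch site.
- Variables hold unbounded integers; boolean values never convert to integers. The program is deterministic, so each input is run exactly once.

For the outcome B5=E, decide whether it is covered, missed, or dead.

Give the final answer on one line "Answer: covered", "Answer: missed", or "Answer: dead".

B5=E is recorded by pool input(s) 2, 3, 4, 5 -> covered

Answer: covered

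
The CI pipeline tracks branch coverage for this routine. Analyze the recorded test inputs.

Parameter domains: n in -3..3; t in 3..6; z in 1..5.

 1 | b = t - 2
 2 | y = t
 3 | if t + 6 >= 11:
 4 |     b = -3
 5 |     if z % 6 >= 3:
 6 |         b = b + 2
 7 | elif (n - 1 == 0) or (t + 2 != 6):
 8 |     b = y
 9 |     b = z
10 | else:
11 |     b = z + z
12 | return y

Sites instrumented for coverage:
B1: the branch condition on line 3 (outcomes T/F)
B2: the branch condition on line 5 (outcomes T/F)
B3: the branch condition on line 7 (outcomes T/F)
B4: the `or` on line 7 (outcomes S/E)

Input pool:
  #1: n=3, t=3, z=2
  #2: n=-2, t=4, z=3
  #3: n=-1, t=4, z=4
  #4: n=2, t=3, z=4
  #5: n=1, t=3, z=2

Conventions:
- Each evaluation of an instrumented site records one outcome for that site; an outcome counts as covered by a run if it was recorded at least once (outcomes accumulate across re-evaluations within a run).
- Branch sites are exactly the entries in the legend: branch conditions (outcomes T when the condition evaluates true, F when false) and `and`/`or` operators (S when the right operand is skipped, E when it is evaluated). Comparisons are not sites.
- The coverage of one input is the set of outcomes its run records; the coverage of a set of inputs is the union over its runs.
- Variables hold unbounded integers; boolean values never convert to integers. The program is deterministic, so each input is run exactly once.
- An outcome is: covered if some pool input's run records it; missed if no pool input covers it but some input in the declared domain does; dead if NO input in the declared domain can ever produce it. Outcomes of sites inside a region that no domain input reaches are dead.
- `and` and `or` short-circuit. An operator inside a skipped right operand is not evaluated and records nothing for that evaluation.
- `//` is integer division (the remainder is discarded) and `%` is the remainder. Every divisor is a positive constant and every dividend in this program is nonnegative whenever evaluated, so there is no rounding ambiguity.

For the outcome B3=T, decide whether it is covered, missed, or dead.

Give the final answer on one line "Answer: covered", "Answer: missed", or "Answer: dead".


B3=T is recorded by pool input(s) 1, 4, 5 -> covered
Answer: covered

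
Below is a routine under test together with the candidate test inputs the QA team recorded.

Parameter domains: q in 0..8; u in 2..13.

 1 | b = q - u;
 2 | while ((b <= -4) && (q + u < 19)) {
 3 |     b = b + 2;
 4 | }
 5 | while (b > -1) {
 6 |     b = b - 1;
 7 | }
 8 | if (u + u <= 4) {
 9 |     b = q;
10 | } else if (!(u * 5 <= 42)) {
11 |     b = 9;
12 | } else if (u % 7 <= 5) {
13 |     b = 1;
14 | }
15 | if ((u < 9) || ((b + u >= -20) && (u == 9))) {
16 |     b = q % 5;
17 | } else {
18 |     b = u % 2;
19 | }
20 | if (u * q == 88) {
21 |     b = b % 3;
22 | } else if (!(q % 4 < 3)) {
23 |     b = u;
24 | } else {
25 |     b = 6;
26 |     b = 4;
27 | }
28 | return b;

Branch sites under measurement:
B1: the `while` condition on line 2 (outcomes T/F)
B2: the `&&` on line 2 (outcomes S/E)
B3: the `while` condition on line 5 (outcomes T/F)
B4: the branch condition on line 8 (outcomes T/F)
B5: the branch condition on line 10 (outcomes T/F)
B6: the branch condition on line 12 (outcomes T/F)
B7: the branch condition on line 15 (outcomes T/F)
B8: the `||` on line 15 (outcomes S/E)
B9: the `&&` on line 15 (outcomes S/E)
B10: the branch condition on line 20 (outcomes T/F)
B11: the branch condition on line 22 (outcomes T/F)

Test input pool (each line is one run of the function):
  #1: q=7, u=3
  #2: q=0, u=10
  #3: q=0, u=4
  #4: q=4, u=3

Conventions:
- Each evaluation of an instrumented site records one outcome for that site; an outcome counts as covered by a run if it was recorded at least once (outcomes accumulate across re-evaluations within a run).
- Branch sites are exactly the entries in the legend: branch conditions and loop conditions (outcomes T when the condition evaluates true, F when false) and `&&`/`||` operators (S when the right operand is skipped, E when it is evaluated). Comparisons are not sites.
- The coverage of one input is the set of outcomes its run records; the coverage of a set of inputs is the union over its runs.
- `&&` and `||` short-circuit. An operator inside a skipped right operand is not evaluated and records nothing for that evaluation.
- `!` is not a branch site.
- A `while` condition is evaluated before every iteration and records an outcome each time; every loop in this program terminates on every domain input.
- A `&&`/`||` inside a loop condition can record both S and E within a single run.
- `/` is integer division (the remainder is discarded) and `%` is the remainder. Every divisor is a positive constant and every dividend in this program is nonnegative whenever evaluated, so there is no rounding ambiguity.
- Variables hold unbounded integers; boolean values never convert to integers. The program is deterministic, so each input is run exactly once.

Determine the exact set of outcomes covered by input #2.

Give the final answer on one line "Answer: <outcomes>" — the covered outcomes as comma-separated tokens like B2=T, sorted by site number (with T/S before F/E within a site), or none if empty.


Tracing the run of input #2 (q=0, u=10):
  B2->E, B1->T, B2->E, B1->T, B2->E, B1->T, B2->E, B1->T, B2->S, B1->F
  B3->F, B4->F, B5->T, B8->E, B9->E, B7->F, B10->F, B11->F
deduplicating events, the covered set is: B1=T, B1=F, B2=S, B2=E, B3=F, B4=F, B5=T, B7=F, B8=E, B9=E, B10=F, B11=F
Answer: B1=T, B1=F, B2=S, B2=E, B3=F, B4=F, B5=T, B7=F, B8=E, B9=E, B10=F, B11=F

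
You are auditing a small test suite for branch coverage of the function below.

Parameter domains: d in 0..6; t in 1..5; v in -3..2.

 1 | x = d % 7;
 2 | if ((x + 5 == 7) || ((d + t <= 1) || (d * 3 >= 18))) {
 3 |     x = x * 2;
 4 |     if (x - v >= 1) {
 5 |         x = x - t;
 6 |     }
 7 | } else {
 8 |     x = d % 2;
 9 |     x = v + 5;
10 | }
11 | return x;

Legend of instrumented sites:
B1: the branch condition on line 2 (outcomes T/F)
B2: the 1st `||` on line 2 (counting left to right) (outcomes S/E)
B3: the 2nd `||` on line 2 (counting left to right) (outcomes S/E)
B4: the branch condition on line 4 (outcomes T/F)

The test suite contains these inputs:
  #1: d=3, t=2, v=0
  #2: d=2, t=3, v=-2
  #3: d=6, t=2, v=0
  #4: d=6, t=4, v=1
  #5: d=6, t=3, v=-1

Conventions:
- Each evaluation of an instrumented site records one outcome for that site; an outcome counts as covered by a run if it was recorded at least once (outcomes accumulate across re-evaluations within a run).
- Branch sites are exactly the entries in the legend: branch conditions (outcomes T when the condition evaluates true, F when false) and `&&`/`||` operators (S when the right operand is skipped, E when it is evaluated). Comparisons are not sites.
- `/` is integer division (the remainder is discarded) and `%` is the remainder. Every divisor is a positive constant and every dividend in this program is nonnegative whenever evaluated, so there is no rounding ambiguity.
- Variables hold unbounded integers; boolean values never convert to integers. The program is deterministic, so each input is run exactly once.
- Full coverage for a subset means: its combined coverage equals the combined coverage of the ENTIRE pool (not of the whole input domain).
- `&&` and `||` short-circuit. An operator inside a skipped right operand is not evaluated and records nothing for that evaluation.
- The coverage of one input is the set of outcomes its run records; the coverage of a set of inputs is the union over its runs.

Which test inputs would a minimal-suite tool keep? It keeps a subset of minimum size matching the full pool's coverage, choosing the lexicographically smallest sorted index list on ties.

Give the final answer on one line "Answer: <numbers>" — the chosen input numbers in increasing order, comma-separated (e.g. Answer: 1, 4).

test 1 (d=3, t=2, v=0) fires B2->E, B3->E, B1->F; hits B1=F, B2=E, B3=E
test 2 (d=2, t=3, v=-2) fires B2->S, B1->T, B4->T; hits B1=T, B2=S, B4=T
test 3 (d=6, t=2, v=0) fires B2->E, B3->E, B1->T, B4->T; hits B1=T, B2=E, B3=E, B4=T
test 4 (d=6, t=4, v=1) fires B2->E, B3->E, B1->T, B4->T; hits B1=T, B2=E, B3=E, B4=T
test 5 (d=6, t=3, v=-1) fires B2->E, B3->E, B1->T, B4->T; hits B1=T, B2=E, B3=E, B4=T
pool-wide coverage (6 outcomes): B1=T, B1=F, B2=S, B2=E, B3=E, B4=T
size 1 is not enough: best union over all size-1 subsets is 4/6
inputs {1, 2} (size 2) cover everything; no size-2 subset with a lexicographically smaller index list covers all 6

Answer: 1, 2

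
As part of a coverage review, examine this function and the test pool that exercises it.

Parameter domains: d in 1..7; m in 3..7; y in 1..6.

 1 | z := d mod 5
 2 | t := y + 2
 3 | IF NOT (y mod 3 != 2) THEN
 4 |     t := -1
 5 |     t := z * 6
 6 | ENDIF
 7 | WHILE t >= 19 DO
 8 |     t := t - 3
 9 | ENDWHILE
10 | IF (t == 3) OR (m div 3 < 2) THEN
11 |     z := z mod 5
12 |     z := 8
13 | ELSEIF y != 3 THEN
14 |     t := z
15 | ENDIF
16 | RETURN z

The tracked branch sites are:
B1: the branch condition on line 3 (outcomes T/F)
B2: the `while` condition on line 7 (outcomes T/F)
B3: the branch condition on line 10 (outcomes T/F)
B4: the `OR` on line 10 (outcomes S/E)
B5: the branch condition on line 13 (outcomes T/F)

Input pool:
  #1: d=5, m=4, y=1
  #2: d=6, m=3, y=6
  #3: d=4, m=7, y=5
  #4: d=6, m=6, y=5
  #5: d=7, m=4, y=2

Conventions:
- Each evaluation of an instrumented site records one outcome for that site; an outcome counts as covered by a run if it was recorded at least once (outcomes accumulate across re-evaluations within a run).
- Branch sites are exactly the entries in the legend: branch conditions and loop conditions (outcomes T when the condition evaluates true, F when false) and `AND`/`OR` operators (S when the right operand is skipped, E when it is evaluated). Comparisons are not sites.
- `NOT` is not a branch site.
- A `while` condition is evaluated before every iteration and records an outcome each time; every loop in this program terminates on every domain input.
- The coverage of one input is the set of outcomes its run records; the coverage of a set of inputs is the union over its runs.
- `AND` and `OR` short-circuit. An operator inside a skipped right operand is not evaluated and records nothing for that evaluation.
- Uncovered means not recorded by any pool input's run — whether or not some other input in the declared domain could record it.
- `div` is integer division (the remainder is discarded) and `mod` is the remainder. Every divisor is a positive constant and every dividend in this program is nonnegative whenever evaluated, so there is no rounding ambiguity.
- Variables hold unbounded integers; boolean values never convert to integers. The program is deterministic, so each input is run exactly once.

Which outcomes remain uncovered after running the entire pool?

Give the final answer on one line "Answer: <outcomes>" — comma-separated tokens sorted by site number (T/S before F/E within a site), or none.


#1 (d=5, m=4, y=1) -> B1->F, B2->F, B4->S, B3->T; covered: B1=F, B2=F, B3=T, B4=S
#2 (d=6, m=3, y=6) -> B1->F, B2->F, B4->E, B3->T; covered: B1=F, B2=F, B3=T, B4=E
#3 (d=4, m=7, y=5) -> B1->T, B2->T, B2->T, B2->F, B4->E, B3->F, B5->T; covered: B1=T, B2=T, B2=F, B3=F, B4=E, B5=T
#4 (d=6, m=6, y=5) -> B1->T, B2->F, B4->E, B3->F, B5->T; covered: B1=T, B2=F, B3=F, B4=E, B5=T
#5 (d=7, m=4, y=2) -> B1->T, B2->F, B4->E, B3->T; covered: B1=T, B2=F, B3=T, B4=E
union over the pool: B1=T, B1=F, B2=T, B2=F, B3=T, B3=F, B4=S, B4=E, B5=T
uncovered (1 of 10): B5=F
Answer: B5=F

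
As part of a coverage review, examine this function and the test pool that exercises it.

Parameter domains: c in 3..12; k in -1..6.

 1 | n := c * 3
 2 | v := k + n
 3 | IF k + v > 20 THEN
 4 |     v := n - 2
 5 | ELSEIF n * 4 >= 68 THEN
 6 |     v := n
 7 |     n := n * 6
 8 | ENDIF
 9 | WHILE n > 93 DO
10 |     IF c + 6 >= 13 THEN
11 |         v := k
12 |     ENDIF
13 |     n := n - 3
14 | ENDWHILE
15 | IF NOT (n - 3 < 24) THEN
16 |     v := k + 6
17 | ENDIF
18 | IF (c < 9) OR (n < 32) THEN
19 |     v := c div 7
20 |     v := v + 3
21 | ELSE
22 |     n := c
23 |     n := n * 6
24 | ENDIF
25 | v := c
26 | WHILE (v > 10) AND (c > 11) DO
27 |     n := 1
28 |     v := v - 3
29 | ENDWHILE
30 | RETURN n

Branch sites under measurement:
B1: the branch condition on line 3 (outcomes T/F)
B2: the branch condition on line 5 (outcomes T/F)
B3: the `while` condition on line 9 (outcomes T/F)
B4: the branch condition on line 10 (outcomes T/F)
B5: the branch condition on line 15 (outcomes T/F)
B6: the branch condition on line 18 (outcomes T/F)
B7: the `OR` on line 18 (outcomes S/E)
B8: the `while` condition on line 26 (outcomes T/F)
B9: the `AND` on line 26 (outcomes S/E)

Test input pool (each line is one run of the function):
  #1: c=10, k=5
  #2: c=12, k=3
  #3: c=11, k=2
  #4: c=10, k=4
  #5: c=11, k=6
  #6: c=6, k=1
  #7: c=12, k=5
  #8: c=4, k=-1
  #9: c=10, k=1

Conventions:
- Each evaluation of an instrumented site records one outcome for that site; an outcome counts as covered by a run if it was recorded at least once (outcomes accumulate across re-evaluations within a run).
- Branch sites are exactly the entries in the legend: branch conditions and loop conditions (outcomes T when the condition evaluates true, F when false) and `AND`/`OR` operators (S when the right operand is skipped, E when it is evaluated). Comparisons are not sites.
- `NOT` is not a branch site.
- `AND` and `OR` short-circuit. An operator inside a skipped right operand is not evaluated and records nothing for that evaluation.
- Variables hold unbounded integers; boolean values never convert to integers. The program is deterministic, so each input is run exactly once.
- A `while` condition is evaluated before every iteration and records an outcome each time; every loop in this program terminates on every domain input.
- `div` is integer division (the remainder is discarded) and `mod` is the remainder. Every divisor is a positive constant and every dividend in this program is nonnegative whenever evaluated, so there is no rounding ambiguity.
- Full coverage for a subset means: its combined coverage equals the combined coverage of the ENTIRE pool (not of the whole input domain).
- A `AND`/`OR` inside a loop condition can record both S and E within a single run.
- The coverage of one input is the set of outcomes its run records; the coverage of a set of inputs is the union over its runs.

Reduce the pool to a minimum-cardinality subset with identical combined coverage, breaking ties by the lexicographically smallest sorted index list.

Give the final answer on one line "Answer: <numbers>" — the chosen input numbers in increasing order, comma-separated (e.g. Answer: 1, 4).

input #1 (c=10, k=5): events B1->T, B3->F, B5->T, B7->E, B6->T, B9->S, B8->F; covers B1=T, B3=F, B5=T, B6=T, B7=E, B8=F, B9=S
input #2 (c=12, k=3): events B1->T, B3->F, B5->T, B7->E, B6->F, B9->E, B8->T, B9->S, B8->F; covers B1=T, B3=F, B5=T, B6=F, B7=E, B8=T, B8=F, B9=S, B9=E
input #3 (c=11, k=2): events B1->T, B3->F, B5->T, B7->E, B6->F, B9->E, B8->F; covers B1=T, B3=F, B5=T, B6=F, B7=E, B8=F, B9=E
input #4 (c=10, k=4): events B1->T, B3->F, B5->T, B7->E, B6->T, B9->S, B8->F; covers B1=T, B3=F, B5=T, B6=T, B7=E, B8=F, B9=S
input #5 (c=11, k=6): events B1->T, B3->F, B5->T, B7->E, B6->F, B9->E, B8->F; covers B1=T, B3=F, B5=T, B6=F, B7=E, B8=F, B9=E
input #6 (c=6, k=1): events B1->F, B2->T, B3->T, B4->F, B3->T, B4->F, B3->T, B4->F, B3->T, B4->F, B3->T, B4->F, B3->F, B5->T, ...; covers B1=F, B2=T, B3=T, B3=F, B4=F, B5=T, B6=T, B7=S, B8=F, B9=S
input #7 (c=12, k=5): events B1->T, B3->F, B5->T, B7->E, B6->F, B9->E, B8->T, B9->S, B8->F; covers B1=T, B3=F, B5=T, B6=F, B7=E, B8=T, B8=F, B9=S, B9=E
input #8 (c=4, k=-1): events B1->F, B2->F, B3->F, B5->F, B7->S, B6->T, B9->S, B8->F; covers B1=F, B2=F, B3=F, B5=F, B6=T, B7=S, B8=F, B9=S
input #9 (c=10, k=1): events B1->T, B3->F, B5->T, B7->E, B6->T, B9->S, B8->F; covers B1=T, B3=F, B5=T, B6=T, B7=E, B8=F, B9=S
together the pool reaches 17 outcomes: B1=T, B1=F, B2=T, B2=F, B3=T, B3=F, B4=F, B5=T, B5=F, B6=T, B6=F, B7=S, B7=E, B8=T, B8=F, B9=S, B9=E
size 1 is not enough: best union over all size-1 subsets is 10/17
size 2 is not enough: best union over all size-2 subsets is 15/17
inputs {2, 6, 8} (size 3) cover everything; no size-3 subset with a lexicographically smaller index list covers all 17

Answer: 2, 6, 8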